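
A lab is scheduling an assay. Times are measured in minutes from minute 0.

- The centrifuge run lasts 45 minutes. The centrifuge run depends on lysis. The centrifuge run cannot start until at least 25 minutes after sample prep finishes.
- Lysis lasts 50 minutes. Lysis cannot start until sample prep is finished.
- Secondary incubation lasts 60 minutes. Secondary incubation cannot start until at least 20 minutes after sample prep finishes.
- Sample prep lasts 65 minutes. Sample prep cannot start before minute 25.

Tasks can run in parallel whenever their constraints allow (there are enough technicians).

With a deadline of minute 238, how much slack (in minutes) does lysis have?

53

Sample prep waits on its own release at minute 25, so it starts at minute 25 and finishes at 25 + 65 = minute 90.
Lysis cannot begin until sample prep (finishes minute 90). It runs from minute 90 to 90 + 50 = minute 140.

Working backward from the deadline:
Nothing follows the centrifuge run; the deadline of minute 238 is its only limit. It must start by 238 − 45 = minute 193.
Since the centrifuge run (must start by minute 193) depends on it, lysis must finish by minute 193. Backing off its 50-minute duration gives a latest start of minute 143.
So lysis can start as early as minute 90 and as late as minute 143, giving 143 − 90 = 53 minutes of slack.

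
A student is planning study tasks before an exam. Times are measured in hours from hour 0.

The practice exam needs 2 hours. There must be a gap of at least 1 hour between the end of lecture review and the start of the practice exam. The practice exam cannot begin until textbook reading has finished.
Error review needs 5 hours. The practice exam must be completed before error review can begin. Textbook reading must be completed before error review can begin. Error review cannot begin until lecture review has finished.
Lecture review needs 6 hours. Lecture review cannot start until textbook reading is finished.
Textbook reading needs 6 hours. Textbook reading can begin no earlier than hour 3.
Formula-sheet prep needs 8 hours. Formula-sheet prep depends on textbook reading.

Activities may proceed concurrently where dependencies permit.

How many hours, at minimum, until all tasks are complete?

23

Textbook reading waits on its own release at hour 3, so it starts at hour 3 and finishes at 3 + 6 = hour 9.
After textbook reading (finishes hour 9), formula-sheet prep can start at hour 9 and finishes at hour 17.
Lecture review waits on textbook reading (finishes hour 9), so it starts at hour 9 and finishes at 9 + 6 = hour 15.
The practice exam has to wait for lecture review (finishes hour 15, plus 1-hour gap → hour 16); textbook reading (finishes hour 9). The latest of these is hour 16, so the practice exam runs hour 16 to 16 + 2 = hour 18.
For error review: the practice exam (finishes hour 18); textbook reading (finishes hour 9); lecture review (finishes hour 15). Taking the maximum gives a start of hour 18, and it finishes at 18 + 5 = hour 23.
All tasks are finished once the last one completes. Finish times: Textbook reading at 9, Lecture review at 15, The practice exam at 18, Error review at 23, Formula-sheet prep at 17. The latest is hour 23.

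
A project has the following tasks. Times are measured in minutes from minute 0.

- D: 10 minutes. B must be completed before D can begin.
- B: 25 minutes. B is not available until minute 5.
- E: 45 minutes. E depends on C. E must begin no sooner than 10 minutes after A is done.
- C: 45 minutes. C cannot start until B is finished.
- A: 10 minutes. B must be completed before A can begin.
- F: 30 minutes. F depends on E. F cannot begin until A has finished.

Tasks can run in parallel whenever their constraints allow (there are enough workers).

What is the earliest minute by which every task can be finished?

150

B cannot begin until its own release at minute 5. It runs from minute 5 to 5 + 25 = minute 30.
After B (finishes minute 30), D can start at minute 30 and finishes at minute 40.
C waits on B (finishes minute 30), so it starts at minute 30 and finishes at 30 + 45 = minute 75.
A cannot begin until B (finishes minute 30). It runs from minute 30 to 30 + 10 = minute 40.
For E: C (finishes minute 75); A (finishes minute 40, plus 10-minute gap → minute 50). Taking the maximum gives a start of minute 75, and it finishes at 75 + 45 = minute 120.
F has to wait for E (finishes minute 120); A (finishes minute 40). The latest of these is minute 120, so F runs minute 120 to 120 + 30 = minute 150.
All tasks are finished once the last one completes. Finish times: A at 40, B at 30, C at 75, D at 40, E at 120, F at 150. The latest is minute 150.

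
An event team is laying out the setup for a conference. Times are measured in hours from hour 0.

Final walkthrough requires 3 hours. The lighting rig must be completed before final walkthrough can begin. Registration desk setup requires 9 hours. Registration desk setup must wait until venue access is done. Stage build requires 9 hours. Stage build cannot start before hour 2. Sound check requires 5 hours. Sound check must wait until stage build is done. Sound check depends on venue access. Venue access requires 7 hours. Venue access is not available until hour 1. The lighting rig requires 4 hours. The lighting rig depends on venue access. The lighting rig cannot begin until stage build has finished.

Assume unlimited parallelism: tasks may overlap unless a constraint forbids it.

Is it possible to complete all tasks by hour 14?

Stage build waits on its own release at hour 2, so it starts at hour 2 and finishes at 2 + 9 = hour 11.
After its own release at hour 1, venue access can start at hour 1 and finishes at hour 8.
Sound check needs all of stage build (finishes hour 11); venue access (finishes hour 8). That puts its earliest start at hour 11; it finishes at 11 + 5 = hour 16.
After venue access (finishes hour 8), registration desk setup can start at hour 8 and finishes at hour 17.
The lighting rig cannot start until venue access (finishes hour 8); stage build (finishes hour 11). The controlling bound is hour 11, so the lighting rig finishes at 11 + 4 = hour 15.
Final walkthrough waits on the lighting rig (finishes hour 15), so it starts at hour 15 and finishes at 15 + 3 = hour 18.
The earliest everything can be done is hour 18, which is after the deadline of 14, so it is not possible.

No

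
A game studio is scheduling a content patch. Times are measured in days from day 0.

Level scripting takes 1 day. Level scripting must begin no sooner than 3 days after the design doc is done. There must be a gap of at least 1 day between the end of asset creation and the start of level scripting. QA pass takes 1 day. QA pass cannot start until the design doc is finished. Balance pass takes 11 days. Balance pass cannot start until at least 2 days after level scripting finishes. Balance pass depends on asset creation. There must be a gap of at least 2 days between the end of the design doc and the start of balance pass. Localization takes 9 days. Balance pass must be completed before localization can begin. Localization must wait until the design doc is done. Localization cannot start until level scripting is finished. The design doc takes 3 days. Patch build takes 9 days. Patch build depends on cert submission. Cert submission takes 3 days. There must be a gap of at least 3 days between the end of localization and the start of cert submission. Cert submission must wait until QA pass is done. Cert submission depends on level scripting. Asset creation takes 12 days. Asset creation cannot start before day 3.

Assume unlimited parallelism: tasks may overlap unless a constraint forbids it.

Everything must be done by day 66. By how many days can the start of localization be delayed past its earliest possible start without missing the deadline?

12

Asset creation waits on its own release at day 3, so it starts at day 3 and finishes at 3 + 12 = day 15.
The design doc has no prerequisites, so it starts at day 0 and finishes at day 3.
Level scripting has to wait for the design doc (finishes day 3, plus 3-day gap → day 6); asset creation (finishes day 15, plus 1-day gap → day 16). The latest of these is day 16, so level scripting runs day 16 to 16 + 1 = day 17.
For balance pass: level scripting (finishes day 17, plus 2-day gap → day 19); asset creation (finishes day 15); the design doc (finishes day 3, plus 2-day gap → day 5). Taking the maximum gives a start of day 19, and it finishes at 19 + 11 = day 30.
For localization: balance pass (finishes day 30); the design doc (finishes day 3); level scripting (finishes day 17). Taking the maximum gives a start of day 30, and it finishes at 30 + 9 = day 39.

Working backward from the deadline:
To finish by day 66, patch build (duration 9) must start no later than day 57.
Since patch build (must start by day 57) depends on it, cert submission must finish by day 57. Backing off its 3-day duration gives a latest start of day 54.
Localization must finish before cert submission (must start by day 54, minus 3-day gap → day 51). With a 9-day duration, localization must start by 51 − 9 = day 42.
So localization can start as early as day 30 and as late as day 42, giving 42 − 30 = 12 days of slack.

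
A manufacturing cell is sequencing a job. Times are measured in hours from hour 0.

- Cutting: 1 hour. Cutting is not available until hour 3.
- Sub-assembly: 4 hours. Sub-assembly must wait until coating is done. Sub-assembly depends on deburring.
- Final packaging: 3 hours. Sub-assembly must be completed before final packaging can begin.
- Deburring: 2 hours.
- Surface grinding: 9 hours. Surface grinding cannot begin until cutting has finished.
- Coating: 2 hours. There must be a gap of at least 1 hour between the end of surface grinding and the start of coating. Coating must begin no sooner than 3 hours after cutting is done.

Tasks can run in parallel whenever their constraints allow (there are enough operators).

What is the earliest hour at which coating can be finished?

After its own release at hour 3, cutting can start at hour 3 and finishes at hour 4.
Surface grinding waits on cutting (finishes hour 4), so it starts at hour 4 and finishes at 4 + 9 = hour 13.
For coating: surface grinding (finishes hour 13, plus 1-hour gap → hour 14); cutting (finishes hour 4, plus 3-hour gap → hour 7). Taking the maximum gives a start of hour 14, and it finishes at 14 + 2 = hour 16.

16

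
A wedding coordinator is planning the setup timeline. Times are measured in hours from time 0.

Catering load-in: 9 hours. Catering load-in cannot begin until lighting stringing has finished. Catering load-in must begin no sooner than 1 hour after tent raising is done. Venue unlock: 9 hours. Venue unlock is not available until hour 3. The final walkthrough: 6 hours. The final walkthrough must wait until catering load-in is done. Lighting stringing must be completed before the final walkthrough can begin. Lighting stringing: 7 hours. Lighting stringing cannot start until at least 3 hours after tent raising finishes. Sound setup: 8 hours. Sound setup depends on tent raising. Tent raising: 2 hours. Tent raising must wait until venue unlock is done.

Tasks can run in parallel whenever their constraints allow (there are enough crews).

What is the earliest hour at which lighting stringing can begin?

17

Venue unlock cannot begin until its own release at hour 3. It runs from hour 3 to 3 + 9 = hour 12.
After venue unlock (finishes hour 12), tent raising can start at hour 12 and finishes at hour 14.
Lighting stringing waits on tent raising (finishes hour 14, plus 3-hour gap → hour 17), so the earliest it can start is hour 17.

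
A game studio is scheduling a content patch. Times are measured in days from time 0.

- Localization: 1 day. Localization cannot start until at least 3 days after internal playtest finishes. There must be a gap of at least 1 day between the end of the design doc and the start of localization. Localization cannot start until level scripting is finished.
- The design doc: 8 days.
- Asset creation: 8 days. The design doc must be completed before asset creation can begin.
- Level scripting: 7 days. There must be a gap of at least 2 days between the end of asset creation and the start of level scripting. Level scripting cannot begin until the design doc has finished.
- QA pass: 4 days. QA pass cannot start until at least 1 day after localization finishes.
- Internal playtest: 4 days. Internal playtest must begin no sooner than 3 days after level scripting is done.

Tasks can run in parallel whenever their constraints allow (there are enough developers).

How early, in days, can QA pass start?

The design doc can start immediately at day 0; it finishes at day 8.
Asset creation cannot begin until the design doc (finishes day 8). It runs from day 8 to 8 + 8 = day 16.
Level scripting cannot start until asset creation (finishes day 16, plus 2-day gap → day 18); the design doc (finishes day 8). The controlling bound is day 18, so level scripting finishes at 18 + 7 = day 25.
After level scripting (finishes day 25, plus 3-day gap → day 28), internal playtest can start at day 28 and finishes at day 32.
Localization needs all of internal playtest (finishes day 32, plus 3-day gap → day 35); the design doc (finishes day 8, plus 1-day gap → day 9); level scripting (finishes day 25). That puts its earliest start at day 35; it finishes at 35 + 1 = day 36.
QA pass waits on localization (finishes day 36, plus 1-day gap → day 37), so the earliest it can start is day 37.

37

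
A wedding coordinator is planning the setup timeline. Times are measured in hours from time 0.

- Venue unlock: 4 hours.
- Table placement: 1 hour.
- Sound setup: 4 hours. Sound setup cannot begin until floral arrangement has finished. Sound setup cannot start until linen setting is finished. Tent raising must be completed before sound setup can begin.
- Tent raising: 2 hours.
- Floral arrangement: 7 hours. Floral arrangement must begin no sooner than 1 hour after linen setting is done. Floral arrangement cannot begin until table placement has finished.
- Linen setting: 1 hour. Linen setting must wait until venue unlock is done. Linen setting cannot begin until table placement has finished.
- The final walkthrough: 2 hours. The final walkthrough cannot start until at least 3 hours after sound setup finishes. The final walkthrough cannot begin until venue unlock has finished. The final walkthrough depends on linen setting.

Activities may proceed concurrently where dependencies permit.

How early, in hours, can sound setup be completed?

Table placement has no prerequisites, so it starts at hour 0 and finishes at hour 1.
Tent raising has no prerequisites, so it starts at hour 0 and finishes at hour 2.
Nothing blocks venue unlock, so it runs from hour 0 to hour 4.
Linen setting needs all of venue unlock (finishes hour 4); table placement (finishes hour 1). That puts its earliest start at hour 4; it finishes at 4 + 1 = hour 5.
For floral arrangement: linen setting (finishes hour 5, plus 1-hour gap → hour 6); table placement (finishes hour 1). Taking the maximum gives a start of hour 6, and it finishes at 6 + 7 = hour 13.
Sound setup cannot start until floral arrangement (finishes hour 13); linen setting (finishes hour 5); tent raising (finishes hour 2). The controlling bound is hour 13, so sound setup finishes at 13 + 4 = hour 17.

17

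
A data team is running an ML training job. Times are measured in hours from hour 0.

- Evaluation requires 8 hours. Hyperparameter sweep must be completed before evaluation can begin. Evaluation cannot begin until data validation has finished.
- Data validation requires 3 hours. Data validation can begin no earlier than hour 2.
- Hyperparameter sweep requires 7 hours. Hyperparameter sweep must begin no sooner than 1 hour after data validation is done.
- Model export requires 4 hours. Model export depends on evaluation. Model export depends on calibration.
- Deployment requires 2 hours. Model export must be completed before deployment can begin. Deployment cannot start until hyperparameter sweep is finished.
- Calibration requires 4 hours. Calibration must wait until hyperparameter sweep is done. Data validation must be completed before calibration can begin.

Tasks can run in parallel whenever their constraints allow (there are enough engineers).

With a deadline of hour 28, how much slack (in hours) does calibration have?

5

After its own release at hour 2, data validation can start at hour 2 and finishes at hour 5.
Hyperparameter sweep cannot begin until data validation (finishes hour 5, plus 1-hour gap → hour 6). It runs from hour 6 to 6 + 7 = hour 13.
For calibration: hyperparameter sweep (finishes hour 13); data validation (finishes hour 5). Taking the maximum gives a start of hour 13, and it finishes at 13 + 4 = hour 17.

Working backward from the deadline:
Nothing follows deployment; the deadline of hour 28 is its only limit. It must start by 28 − 2 = hour 26.
Model export feeds into deployment (must start by hour 26); so model export must finish by hour 26 and therefore start by hour 22.
Calibration has to be done before model export (must start by hour 22). That means finishing by hour 22, i.e. starting by 22 − 4 = hour 18.
So calibration can start as early as hour 13 and as late as hour 18, giving 18 − 13 = 5 hours of slack.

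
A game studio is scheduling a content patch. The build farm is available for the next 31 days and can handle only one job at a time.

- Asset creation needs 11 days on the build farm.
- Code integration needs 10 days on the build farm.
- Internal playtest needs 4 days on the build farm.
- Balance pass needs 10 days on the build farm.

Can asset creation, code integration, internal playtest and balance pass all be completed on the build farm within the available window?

Running back to back, the jobs need 11 + 10 + 4 + 10 = 35 days on the build farm.
Since 35 > 31, they cannot all fit.

No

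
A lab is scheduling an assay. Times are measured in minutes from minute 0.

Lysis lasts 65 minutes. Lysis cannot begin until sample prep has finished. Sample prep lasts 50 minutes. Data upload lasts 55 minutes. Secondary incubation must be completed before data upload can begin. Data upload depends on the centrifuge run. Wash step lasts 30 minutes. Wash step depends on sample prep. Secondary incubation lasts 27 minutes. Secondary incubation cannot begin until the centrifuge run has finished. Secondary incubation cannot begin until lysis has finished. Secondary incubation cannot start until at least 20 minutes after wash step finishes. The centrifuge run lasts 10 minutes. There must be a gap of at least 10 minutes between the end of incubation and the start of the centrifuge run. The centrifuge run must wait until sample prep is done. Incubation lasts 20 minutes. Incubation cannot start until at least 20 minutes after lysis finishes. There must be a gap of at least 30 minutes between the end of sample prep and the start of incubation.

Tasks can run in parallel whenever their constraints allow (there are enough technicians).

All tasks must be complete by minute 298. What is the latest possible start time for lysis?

91

Data upload must finish by minute 298; it takes 55 minutes, so it must start by 298 − 55 = minute 243.
Since data upload (must start by minute 243) depends on it, secondary incubation must finish by minute 243. Backing off its 27-minute duration gives a latest start of minute 216.
The centrifuge run feeds secondary incubation (must start by minute 216); data upload (must start by minute 243). Taking the minimum, the centrifuge run must finish by minute 216 and start by 216 − 10 = minute 206.
Incubation must finish before the centrifuge run (must start by minute 206, minus 10-minute gap → minute 196). With a 20-minute duration, incubation must start by 196 − 20 = minute 176.
Lysis has several dependents: incubation (must start by minute 176, minus 20-minute gap → minute 156); secondary incubation (must start by minute 216). The earliest of those limits is minute 156, so lysis must start by 156 − 65 = minute 91.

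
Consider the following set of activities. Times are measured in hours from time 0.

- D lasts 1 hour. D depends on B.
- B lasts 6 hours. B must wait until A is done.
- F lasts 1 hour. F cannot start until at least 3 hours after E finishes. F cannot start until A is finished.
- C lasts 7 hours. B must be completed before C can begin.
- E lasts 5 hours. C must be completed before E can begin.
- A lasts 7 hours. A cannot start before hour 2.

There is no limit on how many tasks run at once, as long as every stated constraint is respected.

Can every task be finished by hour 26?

No

After its own release at hour 2, A can start at hour 2 and finishes at hour 9.
B cannot begin until A (finishes hour 9). It runs from hour 9 to 9 + 6 = hour 15.
D waits on B (finishes hour 15), so it starts at hour 15 and finishes at 15 + 1 = hour 16.
C cannot begin until B (finishes hour 15). It runs from hour 15 to 15 + 7 = hour 22.
E cannot begin until C (finishes hour 22). It runs from hour 22 to 22 + 5 = hour 27.
For F: E (finishes hour 27, plus 3-hour gap → hour 30); A (finishes hour 9). Taking the maximum gives a start of hour 30, and it finishes at 30 + 1 = hour 31.
The earliest everything can be done is hour 31, which is after the deadline of 26, so it is not possible.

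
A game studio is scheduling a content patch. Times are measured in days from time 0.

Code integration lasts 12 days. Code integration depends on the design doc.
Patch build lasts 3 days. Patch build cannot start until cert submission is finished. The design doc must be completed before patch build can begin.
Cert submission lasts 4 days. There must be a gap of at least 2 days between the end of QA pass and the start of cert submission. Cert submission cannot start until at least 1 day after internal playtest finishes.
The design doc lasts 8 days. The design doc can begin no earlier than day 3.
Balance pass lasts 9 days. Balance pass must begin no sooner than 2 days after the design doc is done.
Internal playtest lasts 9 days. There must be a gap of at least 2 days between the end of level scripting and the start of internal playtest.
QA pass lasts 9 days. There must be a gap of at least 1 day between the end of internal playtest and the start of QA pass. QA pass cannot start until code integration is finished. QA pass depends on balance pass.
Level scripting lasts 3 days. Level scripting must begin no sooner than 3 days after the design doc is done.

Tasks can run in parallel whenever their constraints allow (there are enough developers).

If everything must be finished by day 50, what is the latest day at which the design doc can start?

6

Patch build must finish by day 50; it takes 3 days, so it must start by 50 − 3 = day 47.
Cert submission must finish before patch build (must start by day 47). With a 4-day duration, cert submission must start by 47 − 4 = day 43.
QA pass has to be done before cert submission (must start by day 43, minus 2-day gap → day 41). That means finishing by day 41, i.e. starting by 41 − 9 = day 32.
Internal playtest must finish in time for QA pass (must start by day 32, minus 1-day gap → day 31); cert submission (must start by day 43, minus 1-day gap → day 42). The tightest is day 31, so internal playtest must start by 31 − 9 = day 22.
Level scripting feeds into internal playtest (must start by day 22, minus 2-day gap → day 20); so level scripting must finish by day 20 and therefore start by day 17.
Code integration has to be done before QA pass (must start by day 32). That means finishing by day 32, i.e. starting by 32 − 12 = day 20.
Since QA pass (must start by day 32) depends on it, balance pass must finish by day 32. Backing off its 9-day duration gives a latest start of day 23.
The design doc feeds level scripting (must start by day 17, minus 3-day gap → day 14); code integration (must start by day 20); balance pass (must start by day 23, minus 2-day gap → day 21); patch build (must start by day 47). Taking the minimum, the design doc must finish by day 14 and start by 14 − 8 = day 6.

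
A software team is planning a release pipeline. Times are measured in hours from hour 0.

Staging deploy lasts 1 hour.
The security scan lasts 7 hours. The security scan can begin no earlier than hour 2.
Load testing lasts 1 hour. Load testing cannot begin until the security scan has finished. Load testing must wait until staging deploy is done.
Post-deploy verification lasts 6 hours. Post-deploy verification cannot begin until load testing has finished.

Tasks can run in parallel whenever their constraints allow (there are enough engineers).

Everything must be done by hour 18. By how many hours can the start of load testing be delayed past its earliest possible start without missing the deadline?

2

Staging deploy can start immediately at hour 0; it finishes at hour 1.
The security scan cannot begin until its own release at hour 2. It runs from hour 2 to 2 + 7 = hour 9.
Load testing needs all of the security scan (finishes hour 9); staging deploy (finishes hour 1). That puts its earliest start at hour 9; it finishes at 9 + 1 = hour 10.

Working backward from the deadline:
Post-deploy verification must finish by hour 18; it takes 6 hours, so it must start by 18 − 6 = hour 12.
Load testing has to be done before post-deploy verification (must start by hour 12). That means finishing by hour 12, i.e. starting by 12 − 1 = hour 11.
So load testing can start as early as hour 9 and as late as hour 11, giving 11 − 9 = 2 hours of slack.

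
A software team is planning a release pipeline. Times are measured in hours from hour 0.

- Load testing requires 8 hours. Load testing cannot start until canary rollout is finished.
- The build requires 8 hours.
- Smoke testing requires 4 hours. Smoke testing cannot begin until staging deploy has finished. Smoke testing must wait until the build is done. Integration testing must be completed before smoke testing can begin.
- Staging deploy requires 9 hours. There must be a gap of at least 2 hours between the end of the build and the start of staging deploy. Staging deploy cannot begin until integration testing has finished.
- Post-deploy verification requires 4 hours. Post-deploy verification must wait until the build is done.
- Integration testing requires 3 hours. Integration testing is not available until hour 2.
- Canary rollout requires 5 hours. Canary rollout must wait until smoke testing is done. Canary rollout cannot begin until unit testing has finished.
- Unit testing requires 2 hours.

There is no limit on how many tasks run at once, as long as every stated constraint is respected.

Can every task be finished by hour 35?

No

Integration testing waits on its own release at hour 2, so it starts at hour 2 and finishes at 2 + 3 = hour 5.
Unit testing has no prerequisites, so it starts at hour 0 and finishes at hour 2.
The build can start immediately at hour 0; it finishes at hour 8.
After the build (finishes hour 8), post-deploy verification can start at hour 8 and finishes at hour 12.
Staging deploy needs all of the build (finishes hour 8, plus 2-hour gap → hour 10); integration testing (finishes hour 5). That puts its earliest start at hour 10; it finishes at 10 + 9 = hour 19.
For smoke testing: staging deploy (finishes hour 19); the build (finishes hour 8); integration testing (finishes hour 5). Taking the maximum gives a start of hour 19, and it finishes at 19 + 4 = hour 23.
Canary rollout cannot start until smoke testing (finishes hour 23); unit testing (finishes hour 2). The controlling bound is hour 23, so canary rollout finishes at 23 + 5 = hour 28.
After canary rollout (finishes hour 28), load testing can start at hour 28 and finishes at hour 36.
The earliest everything can be done is hour 36, which is after the deadline of 35, so it is not possible.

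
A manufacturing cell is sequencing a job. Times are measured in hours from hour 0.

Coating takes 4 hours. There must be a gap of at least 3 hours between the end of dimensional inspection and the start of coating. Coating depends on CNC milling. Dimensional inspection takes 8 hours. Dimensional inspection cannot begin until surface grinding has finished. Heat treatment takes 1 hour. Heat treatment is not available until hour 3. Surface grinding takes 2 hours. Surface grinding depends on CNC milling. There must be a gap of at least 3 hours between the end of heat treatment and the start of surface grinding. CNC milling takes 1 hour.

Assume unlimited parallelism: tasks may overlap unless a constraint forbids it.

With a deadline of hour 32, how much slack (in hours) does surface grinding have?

Heat treatment cannot begin until its own release at hour 3. It runs from hour 3 to 3 + 1 = hour 4.
CNC milling has no prerequisites, so it starts at hour 0 and finishes at hour 1.
Surface grinding has to wait for CNC milling (finishes hour 1); heat treatment (finishes hour 4, plus 3-hour gap → hour 7). The latest of these is hour 7, so surface grinding runs hour 7 to 7 + 2 = hour 9.

Working backward from the deadline:
To finish by hour 32, coating (duration 4) must start no later than hour 28.
Dimensional inspection has to be done before coating (must start by hour 28, minus 3-hour gap → hour 25). That means finishing by hour 25, i.e. starting by 25 − 8 = hour 17.
Surface grinding has to be done before dimensional inspection (must start by hour 17). That means finishing by hour 17, i.e. starting by 17 − 2 = hour 15.
So surface grinding can start as early as hour 7 and as late as hour 15, giving 15 − 7 = 8 hours of slack.

8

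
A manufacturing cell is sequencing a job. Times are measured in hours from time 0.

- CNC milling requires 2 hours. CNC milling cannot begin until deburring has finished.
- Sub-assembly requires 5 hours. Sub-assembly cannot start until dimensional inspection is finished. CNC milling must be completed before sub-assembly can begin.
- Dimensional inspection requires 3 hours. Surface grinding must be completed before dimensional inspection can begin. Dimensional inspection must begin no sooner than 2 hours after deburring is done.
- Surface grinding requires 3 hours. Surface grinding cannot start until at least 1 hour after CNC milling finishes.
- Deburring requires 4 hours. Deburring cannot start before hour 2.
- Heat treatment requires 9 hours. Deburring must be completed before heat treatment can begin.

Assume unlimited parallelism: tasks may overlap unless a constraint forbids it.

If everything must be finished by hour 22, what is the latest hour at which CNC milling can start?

8

Sub-assembly must finish by hour 22; it takes 5 hours, so it must start by 22 − 5 = hour 17.
Since sub-assembly (must start by hour 17) depends on it, dimensional inspection must finish by hour 17. Backing off its 3-hour duration gives a latest start of hour 14.
Since dimensional inspection (must start by hour 14) depends on it, surface grinding must finish by hour 14. Backing off its 3-hour duration gives a latest start of hour 11.
CNC milling must finish in time for surface grinding (must start by hour 11, minus 1-hour gap → hour 10); sub-assembly (must start by hour 17). The tightest is hour 10, so CNC milling must start by 10 − 2 = hour 8.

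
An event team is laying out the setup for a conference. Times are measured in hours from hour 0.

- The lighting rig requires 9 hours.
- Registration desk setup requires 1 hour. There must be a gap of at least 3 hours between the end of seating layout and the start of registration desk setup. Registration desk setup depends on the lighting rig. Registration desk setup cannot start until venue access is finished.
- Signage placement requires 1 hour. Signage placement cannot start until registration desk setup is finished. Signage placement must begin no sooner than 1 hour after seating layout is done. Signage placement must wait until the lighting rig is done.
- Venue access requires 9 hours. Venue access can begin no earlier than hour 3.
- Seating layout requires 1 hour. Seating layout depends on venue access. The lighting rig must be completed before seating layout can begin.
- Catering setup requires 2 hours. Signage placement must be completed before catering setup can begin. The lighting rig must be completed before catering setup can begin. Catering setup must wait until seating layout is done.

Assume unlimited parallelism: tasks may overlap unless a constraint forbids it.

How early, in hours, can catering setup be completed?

20

The lighting rig has no prerequisites, so it starts at hour 0 and finishes at hour 9.
Venue access waits on its own release at hour 3, so it starts at hour 3 and finishes at 3 + 9 = hour 12.
Seating layout needs all of venue access (finishes hour 12); the lighting rig (finishes hour 9). That puts its earliest start at hour 12; it finishes at 12 + 1 = hour 13.
Registration desk setup cannot start until seating layout (finishes hour 13, plus 3-hour gap → hour 16); the lighting rig (finishes hour 9); venue access (finishes hour 12). The controlling bound is hour 16, so registration desk setup finishes at 16 + 1 = hour 17.
Signage placement needs all of registration desk setup (finishes hour 17); seating layout (finishes hour 13, plus 1-hour gap → hour 14); the lighting rig (finishes hour 9). That puts its earliest start at hour 17; it finishes at 17 + 1 = hour 18.
Catering setup cannot start until signage placement (finishes hour 18); the lighting rig (finishes hour 9); seating layout (finishes hour 13). The controlling bound is hour 18, so catering setup finishes at 18 + 2 = hour 20.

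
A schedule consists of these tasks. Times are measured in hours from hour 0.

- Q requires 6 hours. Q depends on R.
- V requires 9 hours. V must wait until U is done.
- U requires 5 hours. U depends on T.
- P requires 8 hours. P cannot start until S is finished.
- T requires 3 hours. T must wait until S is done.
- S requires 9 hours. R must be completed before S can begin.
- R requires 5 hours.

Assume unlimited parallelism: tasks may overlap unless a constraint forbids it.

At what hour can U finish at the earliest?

22

R has no prerequisites, so it starts at hour 0 and finishes at hour 5.
S cannot begin until R (finishes hour 5). It runs from hour 5 to 5 + 9 = hour 14.
T waits on S (finishes hour 14), so it starts at hour 14 and finishes at 14 + 3 = hour 17.
U waits on T (finishes hour 17), so it starts at hour 17 and finishes at 17 + 5 = hour 22.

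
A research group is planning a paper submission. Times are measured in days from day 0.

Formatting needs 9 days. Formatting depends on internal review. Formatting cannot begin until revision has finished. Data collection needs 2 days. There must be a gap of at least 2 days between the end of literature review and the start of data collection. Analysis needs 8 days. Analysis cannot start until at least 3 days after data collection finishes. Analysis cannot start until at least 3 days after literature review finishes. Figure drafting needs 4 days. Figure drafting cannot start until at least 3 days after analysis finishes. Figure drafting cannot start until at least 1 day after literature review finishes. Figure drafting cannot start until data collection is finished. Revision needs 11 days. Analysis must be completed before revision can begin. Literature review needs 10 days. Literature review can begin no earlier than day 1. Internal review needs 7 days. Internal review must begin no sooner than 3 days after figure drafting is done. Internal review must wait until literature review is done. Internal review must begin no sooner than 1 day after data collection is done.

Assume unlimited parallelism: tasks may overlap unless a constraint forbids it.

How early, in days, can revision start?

26

Literature review waits on its own release at day 1, so it starts at day 1 and finishes at 1 + 10 = day 11.
Data collection waits on literature review (finishes day 11, plus 2-day gap → day 13), so it starts at day 13 and finishes at 13 + 2 = day 15.
Analysis cannot start until data collection (finishes day 15, plus 3-day gap → day 18); literature review (finishes day 11, plus 3-day gap → day 14). The controlling bound is day 18, so analysis finishes at 18 + 8 = day 26.
Revision waits on analysis (finishes day 26), so the earliest it can start is day 26.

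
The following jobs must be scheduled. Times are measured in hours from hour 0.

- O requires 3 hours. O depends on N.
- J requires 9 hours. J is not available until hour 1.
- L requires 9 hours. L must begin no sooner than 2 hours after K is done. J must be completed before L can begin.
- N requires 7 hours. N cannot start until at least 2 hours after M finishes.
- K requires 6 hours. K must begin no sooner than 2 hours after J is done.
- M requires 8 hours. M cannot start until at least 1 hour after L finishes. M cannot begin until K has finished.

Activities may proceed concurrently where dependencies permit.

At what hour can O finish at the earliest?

J waits on its own release at hour 1, so it starts at hour 1 and finishes at 1 + 9 = hour 10.
After J (finishes hour 10, plus 2-hour gap → hour 12), K can start at hour 12 and finishes at hour 18.
For L: K (finishes hour 18, plus 2-hour gap → hour 20); J (finishes hour 10). Taking the maximum gives a start of hour 20, and it finishes at 20 + 9 = hour 29.
M needs all of L (finishes hour 29, plus 1-hour gap → hour 30); K (finishes hour 18). That puts its earliest start at hour 30; it finishes at 30 + 8 = hour 38.
After M (finishes hour 38, plus 2-hour gap → hour 40), N can start at hour 40 and finishes at hour 47.
After N (finishes hour 47), O can start at hour 47 and finishes at hour 50.

50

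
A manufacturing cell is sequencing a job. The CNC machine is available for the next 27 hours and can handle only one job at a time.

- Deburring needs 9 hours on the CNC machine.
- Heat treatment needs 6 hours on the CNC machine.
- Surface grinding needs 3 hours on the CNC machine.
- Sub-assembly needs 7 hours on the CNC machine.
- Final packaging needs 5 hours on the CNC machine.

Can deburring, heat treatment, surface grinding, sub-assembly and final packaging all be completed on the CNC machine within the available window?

Running back to back, the jobs need 9 + 6 + 3 + 7 + 5 = 30 hours on the CNC machine.
Since 30 > 27, they cannot all fit.

No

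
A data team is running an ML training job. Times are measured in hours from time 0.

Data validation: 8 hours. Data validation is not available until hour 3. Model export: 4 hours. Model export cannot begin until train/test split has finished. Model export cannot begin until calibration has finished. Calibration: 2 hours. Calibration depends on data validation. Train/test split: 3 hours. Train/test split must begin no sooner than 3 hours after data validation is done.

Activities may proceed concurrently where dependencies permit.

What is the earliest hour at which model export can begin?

17

Data validation cannot begin until its own release at hour 3. It runs from hour 3 to 3 + 8 = hour 11.
Calibration cannot begin until data validation (finishes hour 11). It runs from hour 11 to 11 + 2 = hour 13.
After data validation (finishes hour 11, plus 3-hour gap → hour 14), train/test split can start at hour 14 and finishes at hour 17.
Model export waits on train/test split (finishes hour 17); calibration (finishes hour 13). The latest of these is hour 17, which is the earliest model export can start.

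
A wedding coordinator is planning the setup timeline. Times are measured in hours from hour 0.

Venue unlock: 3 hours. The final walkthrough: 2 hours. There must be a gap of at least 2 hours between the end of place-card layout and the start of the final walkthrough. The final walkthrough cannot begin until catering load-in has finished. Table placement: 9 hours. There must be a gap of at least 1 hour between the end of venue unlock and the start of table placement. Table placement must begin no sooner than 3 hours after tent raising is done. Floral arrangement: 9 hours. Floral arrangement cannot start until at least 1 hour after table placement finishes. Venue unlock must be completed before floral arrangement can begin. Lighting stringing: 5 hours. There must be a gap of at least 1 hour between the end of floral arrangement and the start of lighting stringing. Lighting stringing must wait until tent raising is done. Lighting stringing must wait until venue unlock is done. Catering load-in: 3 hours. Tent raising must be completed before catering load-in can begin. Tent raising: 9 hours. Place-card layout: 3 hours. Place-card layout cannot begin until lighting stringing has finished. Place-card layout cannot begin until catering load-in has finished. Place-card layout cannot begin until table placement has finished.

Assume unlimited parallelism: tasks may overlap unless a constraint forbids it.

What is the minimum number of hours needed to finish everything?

44

Tent raising has no prerequisites, so it starts at hour 0 and finishes at hour 9.
Catering load-in cannot begin until tent raising (finishes hour 9). It runs from hour 9 to 9 + 3 = hour 12.
Venue unlock can start immediately at hour 0; it finishes at hour 3.
Table placement has to wait for venue unlock (finishes hour 3, plus 1-hour gap → hour 4); tent raising (finishes hour 9, plus 3-hour gap → hour 12). The latest of these is hour 12, so table placement runs hour 12 to 12 + 9 = hour 21.
Floral arrangement has to wait for table placement (finishes hour 21, plus 1-hour gap → hour 22); venue unlock (finishes hour 3). The latest of these is hour 22, so floral arrangement runs hour 22 to 22 + 9 = hour 31.
For lighting stringing: floral arrangement (finishes hour 31, plus 1-hour gap → hour 32); tent raising (finishes hour 9); venue unlock (finishes hour 3). Taking the maximum gives a start of hour 32, and it finishes at 32 + 5 = hour 37.
Place-card layout has to wait for lighting stringing (finishes hour 37); catering load-in (finishes hour 12); table placement (finishes hour 21). The latest of these is hour 37, so place-card layout runs hour 37 to 37 + 3 = hour 40.
The final walkthrough needs all of place-card layout (finishes hour 40, plus 2-hour gap → hour 42); catering load-in (finishes hour 12). That puts its earliest start at hour 42; it finishes at 42 + 2 = hour 44.
All tasks are finished once the last one completes. Finish times: Venue unlock at 3, Tent raising at 9, Table placement at 21, Floral arrangement at 31, Lighting stringing at 37, Catering load-in at 12, Place-card layout at 40, The final walkthrough at 44. The latest is hour 44.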